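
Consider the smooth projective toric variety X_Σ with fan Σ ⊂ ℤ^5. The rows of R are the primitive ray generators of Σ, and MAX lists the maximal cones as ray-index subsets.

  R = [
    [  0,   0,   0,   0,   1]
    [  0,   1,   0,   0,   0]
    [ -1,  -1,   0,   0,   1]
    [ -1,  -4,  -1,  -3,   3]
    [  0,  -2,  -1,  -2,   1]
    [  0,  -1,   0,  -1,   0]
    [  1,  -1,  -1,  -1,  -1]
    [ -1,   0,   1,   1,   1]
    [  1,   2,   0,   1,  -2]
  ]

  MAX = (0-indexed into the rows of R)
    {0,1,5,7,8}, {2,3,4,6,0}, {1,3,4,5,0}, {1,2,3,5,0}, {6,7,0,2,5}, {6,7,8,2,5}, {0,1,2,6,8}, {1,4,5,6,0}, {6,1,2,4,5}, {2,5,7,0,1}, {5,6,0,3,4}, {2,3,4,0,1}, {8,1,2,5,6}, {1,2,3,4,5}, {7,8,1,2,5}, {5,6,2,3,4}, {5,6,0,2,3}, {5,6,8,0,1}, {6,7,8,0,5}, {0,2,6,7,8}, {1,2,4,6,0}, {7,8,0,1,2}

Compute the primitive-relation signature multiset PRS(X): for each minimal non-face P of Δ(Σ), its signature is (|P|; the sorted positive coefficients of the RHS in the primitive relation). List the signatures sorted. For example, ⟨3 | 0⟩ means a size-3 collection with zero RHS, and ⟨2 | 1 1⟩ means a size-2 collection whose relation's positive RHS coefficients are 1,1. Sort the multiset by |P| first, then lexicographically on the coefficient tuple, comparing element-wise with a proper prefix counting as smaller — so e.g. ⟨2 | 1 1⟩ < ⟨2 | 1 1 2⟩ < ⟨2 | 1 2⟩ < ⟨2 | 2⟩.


Minimal non-faces — 9 found among 9 rays, 22 max cones:

  • {3,8}:  v_{3} + v_{8} = v_{4} — sig = ⟨2 | 1⟩
  • {4,8}:  v_{4} + v_{8} = v_{1} + v_{6} — sig = ⟨2 | 1 1⟩
  • {4,7}:  v_{4} + v_{7} = v_{0} + v_{2} + v_{5} — sig = ⟨2 | 1 1 1⟩
  • {3,7}:  v_{3} + v_{7} = 2·v_{0} + 2·v_{2} + 2·v_{5} — sig = ⟨2 | 2 2 2⟩
  • {1,6,7}:  v_{1} + v_{6} + v_{7} = 0 — sig = ⟨3 | 0⟩
  • {1,3,6}:  v_{1} + v_{3} + v_{6} = 2·v_{4} — sig = ⟨3 | 2⟩
  • {0,2,5,8}:  v_{0} + v_{2} + v_{5} + v_{8} = 0 — sig = ⟨4 | 0⟩
  • {0,2,4,5}:  v_{0} + v_{2} + v_{4} + v_{5} = v_{3} — sig = ⟨4 | 1⟩
  • {0,1,2,5,6}:  v_{0} + v_{1} + v_{2} + v_{5} + v_{6} = v_{4} — sig = ⟨5 | 1⟩

so the primitive-relation signature multiset is
    ⟨2 | 1⟩
    ⟨2 | 1 1⟩
    ⟨2 | 1 1 1⟩
    ⟨2 | 2 2 2⟩
    ⟨3 | 0⟩
    ⟨3 | 2⟩
    ⟨4 | 0⟩
    ⟨4 | 1⟩
    ⟨5 | 1⟩


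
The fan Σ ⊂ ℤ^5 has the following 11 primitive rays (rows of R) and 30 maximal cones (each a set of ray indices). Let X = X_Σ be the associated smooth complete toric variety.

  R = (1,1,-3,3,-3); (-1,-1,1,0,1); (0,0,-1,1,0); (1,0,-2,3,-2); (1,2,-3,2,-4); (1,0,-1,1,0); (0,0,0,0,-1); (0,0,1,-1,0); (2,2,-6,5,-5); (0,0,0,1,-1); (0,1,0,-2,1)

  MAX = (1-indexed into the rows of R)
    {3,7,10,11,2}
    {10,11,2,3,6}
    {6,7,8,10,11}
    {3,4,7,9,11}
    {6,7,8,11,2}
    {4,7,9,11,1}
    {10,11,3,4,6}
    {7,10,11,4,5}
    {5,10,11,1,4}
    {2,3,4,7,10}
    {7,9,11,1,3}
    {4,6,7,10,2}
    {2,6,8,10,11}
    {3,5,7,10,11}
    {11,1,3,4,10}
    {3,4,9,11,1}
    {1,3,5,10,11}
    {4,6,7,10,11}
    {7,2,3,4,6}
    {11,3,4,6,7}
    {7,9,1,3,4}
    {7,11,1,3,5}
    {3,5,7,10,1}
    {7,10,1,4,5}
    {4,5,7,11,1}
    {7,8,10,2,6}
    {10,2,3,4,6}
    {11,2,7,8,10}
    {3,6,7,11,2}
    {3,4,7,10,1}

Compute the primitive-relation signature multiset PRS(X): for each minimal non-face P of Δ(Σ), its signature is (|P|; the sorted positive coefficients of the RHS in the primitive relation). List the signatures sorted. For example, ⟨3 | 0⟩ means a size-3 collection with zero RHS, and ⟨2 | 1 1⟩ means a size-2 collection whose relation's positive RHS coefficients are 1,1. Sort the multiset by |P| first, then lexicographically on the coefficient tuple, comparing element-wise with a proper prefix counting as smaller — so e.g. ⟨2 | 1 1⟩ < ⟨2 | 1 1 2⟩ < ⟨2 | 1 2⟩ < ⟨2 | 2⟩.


|primitive collections| = 20. Relations:

  P={3,8}:  v_{3} + v_{8} = 0  ⟹  sig = ⟨2 | 0⟩
  P={4,8}:  v_{4} + v_{8} = v_{6} + v_{7} + v_{10}  ⟹  sig = ⟨2 | 1 1 1⟩
  P={1,8}:  v_{1} + v_{8} = v_{4} + v_{7} + v_{10} + v_{11}  ⟹  sig = ⟨2 | 1 1 1 1⟩
  P={8,9}:  v_{8} + v_{9} = v_{1} + v_{4} + v_{7} + v_{11}  ⟹  sig = ⟨2 | 1 1 1 1⟩
  P={1,2}:  v_{1} + v_{2} = 2·v_{3} + v_{7} + v_{10}  ⟹  sig = ⟨2 | 1 1 2⟩
  P={2,9}:  v_{2} + v_{9} = v_{1} + 2·v_{3} + v_{7}  ⟹  sig = ⟨2 | 1 1 2⟩
  P={5,6}:  v_{5} + v_{6} = 2·v_{4} + v_{7} + v_{10} + 2·v_{11}  ⟹  sig = ⟨2 | 1 1 2 2⟩
  P={6,9}:  v_{6} + v_{9} = v_{3} + 3·v_{4} + v_{7} + 2·v_{11}  ⟹  sig = ⟨2 | 1 1 2 3⟩
  P={5,9}:  v_{5} + v_{9} = 3·v_{1} + v_{7} + v_{11}  ⟹  sig = ⟨2 | 1 1 3⟩
  P={1,6}:  v_{1} + v_{6} = 2·v_{4} + v_{11}  ⟹  sig = ⟨2 | 1 2⟩
  P={2,5}:  v_{2} + v_{5} = 2·v_{3} + 2·v_{7} + 2·v_{10} + v_{11}  ⟹  sig = ⟨2 | 1 2 2 2⟩
  P={5,8}:  v_{5} + v_{8} = v_{4} + 2·v_{7} + 2·v_{10} + 2·v_{11}  ⟹  sig = ⟨2 | 1 2 2 2⟩
  P={9,10}:  v_{9} + v_{10} = 2·v_{1}  ⟹  sig = ⟨2 | 2⟩
  P={2,4,11}:  v_{2} + v_{4} + v_{11} = v_{3}  ⟹  sig = ⟨3 | 1⟩
  P={3,4,5}:  v_{3} + v_{4} + v_{5} = 2·v_{1}  ⟹  sig = ⟨3 | 2⟩
  P={1,7,10,11}:  v_{1} + v_{7} + v_{10} + v_{11} = v_{5}  ⟹  sig = ⟨4 | 1⟩
  P={3,6,7,10}:  v_{3} + v_{6} + v_{7} + v_{10} = v_{4}  ⟹  sig = ⟨4 | 1⟩
  P={2,6,7,10,11}:  v_{2} + v_{6} + v_{7} + v_{10} + v_{11} = 0  ⟹  sig = ⟨5 | 0⟩
  P={1,3,4,7,11}:  v_{1} + v_{3} + v_{4} + v_{7} + v_{11} = v_{9}  ⟹  sig = ⟨5 | 1⟩
  P={3,4,7,10,11}:  v_{3} + v_{4} + v_{7} + v_{10} + v_{11} = v_{1}  ⟹  sig = ⟨5 | 1⟩

Sorted signature multiset PRS(X):
    |P|=2: 13 collections, coeffs (), (1,1,1), (1,1,1,1), (1,1,1,1), (1,1,2), (1,1,2), (1,1,2,2), (1,1,2,3), (1,1,3), (1,2), (1,2,2,2), (1,2,2,2), (2)
    |P|=3: 2 collections, coeffs (1), (2)
    |P|=4: 2 collections, coeffs (1), (1)
    |P|=5: 3 collections, coeffs (), (1), (1)


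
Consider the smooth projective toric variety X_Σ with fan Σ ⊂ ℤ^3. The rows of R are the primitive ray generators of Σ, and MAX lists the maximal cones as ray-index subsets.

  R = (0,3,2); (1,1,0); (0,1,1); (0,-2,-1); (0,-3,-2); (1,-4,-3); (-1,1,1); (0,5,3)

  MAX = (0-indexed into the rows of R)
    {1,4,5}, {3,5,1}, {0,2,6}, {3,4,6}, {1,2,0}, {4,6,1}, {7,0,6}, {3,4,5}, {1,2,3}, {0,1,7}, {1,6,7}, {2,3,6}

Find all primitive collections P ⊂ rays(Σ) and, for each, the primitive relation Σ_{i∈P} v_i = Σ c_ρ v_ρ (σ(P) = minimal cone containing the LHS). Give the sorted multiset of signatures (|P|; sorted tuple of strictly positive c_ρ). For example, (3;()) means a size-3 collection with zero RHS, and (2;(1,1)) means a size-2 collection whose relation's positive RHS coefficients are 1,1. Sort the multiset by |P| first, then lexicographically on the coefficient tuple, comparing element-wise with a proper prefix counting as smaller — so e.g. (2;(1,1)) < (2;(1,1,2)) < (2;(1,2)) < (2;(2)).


Primitive collections (14):

  P={0,4}:  v_{0} + v_{4} = 0  ⟹  sig = (2;())
  P={0,3}:  v_{0} + v_{3} = v_{2}  ⟹  sig = (2;(1))
  P={2,4}:  v_{2} + v_{4} = v_{3}  ⟹  sig = (2;(1))
  P={3,7}:  v_{3} + v_{7} = v_{0}  ⟹  sig = (2;(1))
  P={5,6}:  v_{5} + v_{6} = v_{4}  ⟹  sig = (2;(1))
  P={5,7}:  v_{5} + v_{7} = v_{1}  ⟹  sig = (2;(1))
  P={0,5}:  v_{0} + v_{5} = v_{1} + v_{3}  ⟹  sig = (2;(1,1))
  P={4,7}:  v_{4} + v_{7} = v_{1} + v_{6}  ⟹  sig = (2;(1,1))
  P={2,5}:  v_{2} + v_{5} = v_{1} + 2·v_{3}  ⟹  sig = (2;(1,2))
  P={2,7}:  v_{2} + v_{7} = 2·v_{0}  ⟹  sig = (2;(2))
  P={1,3,6}:  v_{1} + v_{3} + v_{6} = 0  ⟹  sig = (3;())
  P={0,1,6}:  v_{0} + v_{1} + v_{6} = v_{7}  ⟹  sig = (3;(1))
  P={1,2,6}:  v_{1} + v_{2} + v_{6} = v_{0}  ⟹  sig = (3;(1))
  P={1,3,4}:  v_{1} + v_{3} + v_{4} = v_{5}  ⟹  sig = (3;(1))

Hence PRS(X_Σ) =
    (2;())
    (2;(1))
    (2;(1))
    (2;(1))
    (2;(1))
    (2;(1))
    (2;(1,1))
    (2;(1,1))
    (2;(1,2))
    (2;(2))
    (3;())
    (3;(1))
    (3;(1))
    (3;(1))


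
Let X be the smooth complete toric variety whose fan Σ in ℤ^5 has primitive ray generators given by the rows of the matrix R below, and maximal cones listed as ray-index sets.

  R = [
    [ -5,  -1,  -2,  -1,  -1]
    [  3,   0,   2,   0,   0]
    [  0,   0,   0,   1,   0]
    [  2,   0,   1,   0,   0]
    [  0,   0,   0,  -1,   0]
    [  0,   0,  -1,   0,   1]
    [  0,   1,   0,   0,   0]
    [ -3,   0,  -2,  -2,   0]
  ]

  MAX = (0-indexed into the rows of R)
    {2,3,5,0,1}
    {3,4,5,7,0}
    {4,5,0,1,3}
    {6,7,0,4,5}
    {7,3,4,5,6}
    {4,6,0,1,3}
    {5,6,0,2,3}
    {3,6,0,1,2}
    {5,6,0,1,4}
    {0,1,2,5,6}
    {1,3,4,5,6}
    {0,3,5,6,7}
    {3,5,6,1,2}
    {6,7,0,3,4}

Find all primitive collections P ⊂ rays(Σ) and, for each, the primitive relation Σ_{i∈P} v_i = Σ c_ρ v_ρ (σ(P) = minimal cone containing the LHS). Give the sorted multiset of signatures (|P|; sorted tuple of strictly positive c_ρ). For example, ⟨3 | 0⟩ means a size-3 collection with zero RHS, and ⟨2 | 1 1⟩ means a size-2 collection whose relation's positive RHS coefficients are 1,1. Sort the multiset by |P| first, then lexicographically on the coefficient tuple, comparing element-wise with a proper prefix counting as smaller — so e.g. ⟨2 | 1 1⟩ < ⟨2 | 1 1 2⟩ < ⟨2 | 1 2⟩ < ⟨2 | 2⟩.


Minimal non-faces — 5 found among 8 rays, 14 max cones:

  P={2,4}:  v_{2} + v_{4} = 0 — sig = ⟨2 | 0⟩
  P={2,7}:  v_{2} + v_{7} = v_{0} + v_{3} + v_{5} + v_{6} — sig = ⟨2 | 1 1 1 1⟩
  P={1,7}:  v_{1} + v_{7} = 2·v_{4} — sig = ⟨2 | 2⟩
  P={0,1,3,5,6}:  v_{0} + v_{1} + v_{3} + v_{5} + v_{6} = v_{4} — sig = ⟨5 | 1⟩
  P={0,3,4,5,6}:  v_{0} + v_{3} + v_{4} + v_{5} + v_{6} = v_{7} — sig = ⟨5 | 1⟩

Signatures (|P|; sorted positive RHS coefficients), sorted:
[⟨2 | 0⟩, ⟨2 | 1 1 1 1⟩, ⟨2 | 2⟩, ⟨5 | 1⟩, ⟨5 | 1⟩]


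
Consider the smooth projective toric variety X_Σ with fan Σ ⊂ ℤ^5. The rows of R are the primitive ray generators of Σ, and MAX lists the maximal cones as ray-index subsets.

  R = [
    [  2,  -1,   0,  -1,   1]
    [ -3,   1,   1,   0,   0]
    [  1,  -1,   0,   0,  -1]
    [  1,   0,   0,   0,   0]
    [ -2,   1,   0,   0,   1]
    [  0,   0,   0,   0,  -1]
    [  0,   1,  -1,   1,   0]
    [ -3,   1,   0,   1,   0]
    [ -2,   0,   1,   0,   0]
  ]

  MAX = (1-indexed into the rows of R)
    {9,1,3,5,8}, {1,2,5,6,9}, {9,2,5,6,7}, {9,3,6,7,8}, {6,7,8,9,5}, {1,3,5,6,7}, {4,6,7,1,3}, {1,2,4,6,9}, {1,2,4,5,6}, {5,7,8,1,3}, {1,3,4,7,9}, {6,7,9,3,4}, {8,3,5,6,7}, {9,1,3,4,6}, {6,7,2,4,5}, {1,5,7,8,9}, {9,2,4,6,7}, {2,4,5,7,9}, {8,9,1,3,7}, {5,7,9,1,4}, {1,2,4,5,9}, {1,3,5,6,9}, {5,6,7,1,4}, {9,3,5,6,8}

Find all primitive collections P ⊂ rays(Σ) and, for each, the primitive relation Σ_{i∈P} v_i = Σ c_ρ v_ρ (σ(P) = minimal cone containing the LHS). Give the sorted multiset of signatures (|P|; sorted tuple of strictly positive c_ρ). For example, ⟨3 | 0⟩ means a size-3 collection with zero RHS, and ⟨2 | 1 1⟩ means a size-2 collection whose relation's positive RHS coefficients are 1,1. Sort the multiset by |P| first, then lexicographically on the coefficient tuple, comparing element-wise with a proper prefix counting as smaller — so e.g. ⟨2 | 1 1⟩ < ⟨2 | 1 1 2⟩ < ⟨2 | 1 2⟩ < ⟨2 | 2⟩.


Δ(Σ) — 9 vertices, 9 min non-faces:

  P = {2,3}:  v_{2} + v_{3} = v_{6} + v_{9}  ⇒ sig = ⟨2 | 1 1⟩
  P = {4,8}:  v_{4} + v_{8} = v_{7} + v_{9}  ⇒ sig = ⟨2 | 1 1⟩
  P = {2,8}:  v_{2} + v_{8} = v_{5} + v_{6} + v_{7} + 2·v_{9}  ⇒ sig = ⟨2 | 1 1 1 2⟩
  P = {3,4,5}:  v_{3} + v_{4} + v_{5} = 0  ⇒ sig = ⟨3 | 0⟩
  P = {1,2,7}:  v_{1} + v_{2} + v_{7} = v_{4} + v_{5}  ⇒ sig = ⟨3 | 1 1⟩
  P = {1,6,8}:  v_{1} + v_{6} + v_{8} = v_{3} + v_{5}  ⇒ sig = ⟨3 | 1 1⟩
  P = {1,6,7,9}:  v_{1} + v_{6} + v_{7} + v_{9} = 0  ⇒ sig = ⟨4 | 0⟩
  P = {3,5,7,9}:  v_{3} + v_{5} + v_{7} + v_{9} = v_{8}  ⇒ sig = ⟨4 | 1⟩
  P = {4,5,6,9}:  v_{4} + v_{5} + v_{6} + v_{9} = v_{2}  ⇒ sig = ⟨4 | 1⟩

Hence PRS(X_Σ) =
    |P|=2: 3 collections, coeffs (1,1), (1,1), (1,1,1,2)
    |P|=3: 3 collections, coeffs (), (1,1), (1,1)
    |P|=4: 3 collections, coeffs (), (1), (1)


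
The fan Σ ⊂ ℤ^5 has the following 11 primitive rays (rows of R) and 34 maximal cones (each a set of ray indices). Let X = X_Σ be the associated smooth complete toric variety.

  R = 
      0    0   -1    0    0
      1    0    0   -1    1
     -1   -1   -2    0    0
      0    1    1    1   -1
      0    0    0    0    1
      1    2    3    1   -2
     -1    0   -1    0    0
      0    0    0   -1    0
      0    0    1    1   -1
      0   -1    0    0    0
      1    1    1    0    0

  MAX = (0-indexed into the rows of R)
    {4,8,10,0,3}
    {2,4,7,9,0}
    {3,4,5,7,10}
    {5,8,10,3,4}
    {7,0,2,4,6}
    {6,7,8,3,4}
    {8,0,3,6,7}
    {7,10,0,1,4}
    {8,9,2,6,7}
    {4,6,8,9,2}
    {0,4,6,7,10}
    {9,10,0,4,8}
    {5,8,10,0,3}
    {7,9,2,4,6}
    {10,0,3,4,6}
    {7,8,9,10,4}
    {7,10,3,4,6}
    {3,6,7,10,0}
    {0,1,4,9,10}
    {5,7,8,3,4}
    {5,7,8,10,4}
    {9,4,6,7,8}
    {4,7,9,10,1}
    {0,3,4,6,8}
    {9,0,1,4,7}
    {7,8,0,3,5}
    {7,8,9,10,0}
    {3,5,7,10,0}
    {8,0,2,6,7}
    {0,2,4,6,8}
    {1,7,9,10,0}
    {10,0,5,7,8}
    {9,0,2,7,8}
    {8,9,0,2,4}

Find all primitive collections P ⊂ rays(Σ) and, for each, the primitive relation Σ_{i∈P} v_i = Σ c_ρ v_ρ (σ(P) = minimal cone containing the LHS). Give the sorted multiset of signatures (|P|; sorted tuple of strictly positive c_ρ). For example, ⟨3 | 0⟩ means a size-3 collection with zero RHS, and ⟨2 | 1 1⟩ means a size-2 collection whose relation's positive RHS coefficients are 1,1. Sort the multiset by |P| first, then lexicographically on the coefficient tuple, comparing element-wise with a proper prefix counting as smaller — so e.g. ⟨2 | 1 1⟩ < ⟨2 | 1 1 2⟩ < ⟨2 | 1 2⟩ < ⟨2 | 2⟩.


Σ has 20 primitive collections:

  P = {1,3}:  v_{1} + v_{3} = v_{10}  ⇒ sig = ⟨2 | 1⟩
  P = {2,10}:  v_{2} + v_{10} = v_{0}  ⇒ sig = ⟨2 | 1⟩
  P = {3,9}:  v_{3} + v_{9} = v_{8}  ⇒ sig = ⟨2 | 1⟩
  P = {1,8}:  v_{1} + v_{8} = v_{9} + v_{10}  ⇒ sig = ⟨2 | 1 1⟩
  P = {1,6}:  v_{1} + v_{6} = v_{0} + v_{4} + v_{7}  ⇒ sig = ⟨2 | 1 1 1⟩
  P = {2,3}:  v_{2} + v_{3} = v_{0} + v_{6} + v_{8}  ⇒ sig = ⟨2 | 1 1 1⟩
  P = {2,5}:  v_{2} + v_{5} = v_{0} + v_{3} + v_{7} + v_{8}  ⇒ sig = ⟨2 | 1 1 1 1⟩
  P = {1,2}:  v_{1} + v_{2} = 2·v_{0} + v_{4} + v_{7} + v_{9}  ⇒ sig = ⟨2 | 1 1 1 2⟩
  P = {1,5}:  v_{1} + v_{5} = v_{7} + v_{8} + 2·v_{10}  ⇒ sig = ⟨2 | 1 1 2⟩
  P = {5,9}:  v_{5} + v_{9} = v_{7} + 2·v_{8} + v_{10}  ⇒ sig = ⟨2 | 1 1 2⟩
  P = {5,6}:  v_{5} + v_{6} = 2·v_{3} + v_{7}  ⇒ sig = ⟨2 | 1 2⟩
  P = {6,9,10}:  v_{6} + v_{9} + v_{10} = 0  ⇒ sig = ⟨3 | 0⟩
  P = {0,6,9}:  v_{0} + v_{6} + v_{9} = v_{2}  ⇒ sig = ⟨3 | 1⟩
  P = {6,8,10}:  v_{6} + v_{8} + v_{10} = v_{3}  ⇒ sig = ⟨3 | 1⟩
  P = {0,4,5}:  v_{0} + v_{4} + v_{5} = v_{3} + v_{10}  ⇒ sig = ⟨3 | 1 1⟩
  P = {0,4,7,8}:  v_{0} + v_{4} + v_{7} + v_{8} = 0  ⇒ sig = ⟨4 | 0⟩
  P = {3,7,8,10}:  v_{3} + v_{7} + v_{8} + v_{10} = v_{5}  ⇒ sig = ⟨4 | 1⟩
  P = {0,3,4,7}:  v_{0} + v_{3} + v_{4} + v_{7} = v_{6} + v_{10}  ⇒ sig = ⟨4 | 1 1⟩
  P = {2,4,7,8}:  v_{2} + v_{4} + v_{7} + v_{8} = v_{6} + v_{9}  ⇒ sig = ⟨4 | 1 1⟩
  P = {0,4,7,9,10}:  v_{0} + v_{4} + v_{7} + v_{9} + v_{10} = v_{1}  ⇒ sig = ⟨5 | 1⟩

Signatures (|P|; sorted positive RHS coefficients), sorted:
[⟨2 | 1⟩, ⟨2 | 1⟩, ⟨2 | 1⟩, ⟨2 | 1 1⟩, ⟨2 | 1 1 1⟩, ⟨2 | 1 1 1⟩, ⟨2 | 1 1 1 1⟩, ⟨2 | 1 1 1 2⟩, ⟨2 | 1 1 2⟩, ⟨2 | 1 1 2⟩, ⟨2 | 1 2⟩, ⟨3 | 0⟩, ⟨3 | 1⟩, ⟨3 | 1⟩, ⟨3 | 1 1⟩, ⟨4 | 0⟩, ⟨4 | 1⟩, ⟨4 | 1 1⟩, ⟨4 | 1 1⟩, ⟨5 | 1⟩]


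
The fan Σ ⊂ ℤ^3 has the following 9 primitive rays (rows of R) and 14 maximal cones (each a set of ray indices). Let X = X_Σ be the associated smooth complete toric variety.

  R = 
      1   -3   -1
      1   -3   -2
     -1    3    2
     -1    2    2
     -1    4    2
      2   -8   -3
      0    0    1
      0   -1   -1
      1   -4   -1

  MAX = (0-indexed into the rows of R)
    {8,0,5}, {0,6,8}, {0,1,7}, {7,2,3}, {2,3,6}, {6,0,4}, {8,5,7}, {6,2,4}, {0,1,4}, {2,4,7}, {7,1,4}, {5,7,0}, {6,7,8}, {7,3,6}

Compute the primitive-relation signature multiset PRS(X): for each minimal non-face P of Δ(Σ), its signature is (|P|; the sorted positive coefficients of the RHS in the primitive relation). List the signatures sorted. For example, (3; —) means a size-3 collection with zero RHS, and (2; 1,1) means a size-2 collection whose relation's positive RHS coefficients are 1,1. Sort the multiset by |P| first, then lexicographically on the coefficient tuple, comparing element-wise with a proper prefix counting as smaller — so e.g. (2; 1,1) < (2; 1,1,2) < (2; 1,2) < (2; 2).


The 20 primitive collections of Σ (r=9, n=3):

  P={1,2}:  v_{1} + v_{2} = 0 ; sig = (2; —)
  P={0,2}:  v_{0} + v_{2} = v_{6} ; sig = (2; 1)
  P={1,6}:  v_{1} + v_{6} = v_{0} ; sig = (2; 1)
  P={4,5}:  v_{4} + v_{5} = v_{8} ; sig = (2; 1)
  P={4,8}:  v_{4} + v_{8} = v_{6} ; sig = (2; 1)
  P={1,3}:  v_{1} + v_{3} = v_{6} + v_{7} ; sig = (2; 1,1)
  P={2,5}:  v_{2} + v_{5} = v_{6} + v_{7} + v_{8} ; sig = (2; 1,1,1)
  P={0,3}:  v_{0} + v_{3} = 2·v_{6} + v_{7} ; sig = (2; 1,2)
  P={1,8}:  v_{1} + v_{8} = 2·v_{0} + v_{7} ; sig = (2; 1,2)
  P={2,8}:  v_{2} + v_{8} = 2·v_{6} + v_{7} ; sig = (2; 1,2)
  P={3,5}:  v_{3} + v_{5} = 2·v_{6} + 2·v_{7} + v_{8} ; sig = (2; 1,2,2)
  P={3,4}:  v_{3} + v_{4} = 2·v_{2} ; sig = (2; 2)
  P={5,6}:  v_{5} + v_{6} = 2·v_{8} ; sig = (2; 2)
  P={1,5}:  v_{1} + v_{5} = 3·v_{0} + 2·v_{7} ; sig = (2; 2,3)
  P={3,8}:  v_{3} + v_{8} = 3·v_{6} + 2·v_{7} ; sig = (2; 2,3)
  P={0,4,7}:  v_{0} + v_{4} + v_{7} = 0 ; sig = (3; —)
  P={0,6,7}:  v_{0} + v_{6} + v_{7} = v_{8} ; sig = (3; 1)
  P={0,7,8}:  v_{0} + v_{7} + v_{8} = v_{5} ; sig = (3; 1)
  P={2,6,7}:  v_{2} + v_{6} + v_{7} = v_{3} ; sig = (3; 1)
  P={4,6,7}:  v_{4} + v_{6} + v_{7} = v_{2} ; sig = (3; 1)

so the primitive-relation signature multiset is
{ (2; —),  (2; 1) ×4,  (2; 1,1),  (2; 1,1,1),  (2; 1,2) ×3,  (2; 1,2,2),  (2; 2) ×2,  (2; 2,3) ×2,  (3; —),  (3; 1) ×4 }


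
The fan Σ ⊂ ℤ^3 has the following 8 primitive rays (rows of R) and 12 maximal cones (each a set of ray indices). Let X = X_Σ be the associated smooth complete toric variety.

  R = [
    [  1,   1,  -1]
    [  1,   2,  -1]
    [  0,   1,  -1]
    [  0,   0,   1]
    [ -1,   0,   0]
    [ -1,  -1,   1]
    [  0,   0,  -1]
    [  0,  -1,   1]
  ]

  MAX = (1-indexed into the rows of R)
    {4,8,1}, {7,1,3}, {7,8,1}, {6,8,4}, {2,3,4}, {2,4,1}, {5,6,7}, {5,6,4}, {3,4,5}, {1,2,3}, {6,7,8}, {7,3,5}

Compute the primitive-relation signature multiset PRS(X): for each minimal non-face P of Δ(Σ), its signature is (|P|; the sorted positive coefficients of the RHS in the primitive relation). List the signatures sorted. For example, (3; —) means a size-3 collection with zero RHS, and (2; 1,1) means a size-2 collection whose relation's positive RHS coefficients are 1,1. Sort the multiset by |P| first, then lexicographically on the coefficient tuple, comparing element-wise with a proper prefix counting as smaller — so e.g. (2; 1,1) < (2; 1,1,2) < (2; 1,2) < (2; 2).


Σ has 11 primitive collections:

  {1,6}:  v_{1} + v_{6} = 0 ; sig = (2; —)
  {3,8}:  v_{3} + v_{8} = 0 ; sig = (2; —)
  {4,7}:  v_{4} + v_{7} = 0 ; sig = (2; —)
  {1,5}:  v_{1} + v_{5} = v_{3} ; sig = (2; 1)
  {3,6}:  v_{3} + v_{6} = v_{5} ; sig = (2; 1)
  {5,8}:  v_{5} + v_{8} = v_{6} ; sig = (2; 1)
  {2,6}:  v_{2} + v_{6} = v_{3} + v_{4} ; sig = (2; 1,1)
  {2,7}:  v_{2} + v_{7} = v_{1} + v_{3} ; sig = (2; 1,1)
  {2,8}:  v_{2} + v_{8} = v_{1} + v_{4} ; sig = (2; 1,1)
  {2,5}:  v_{2} + v_{5} = 2·v_{3} + v_{4} ; sig = (2; 1,2)
  {1,3,4}:  v_{1} + v_{3} + v_{4} = v_{2} ; sig = (3; 1)

Signatures (|P|; sorted positive RHS coefficients), sorted:
    (2; —)
    (2; —)
    (2; —)
    (2; 1)
    (2; 1)
    (2; 1)
    (2; 1,1)
    (2; 1,1)
    (2; 1,1)
    (2; 1,2)
    (3; 1)


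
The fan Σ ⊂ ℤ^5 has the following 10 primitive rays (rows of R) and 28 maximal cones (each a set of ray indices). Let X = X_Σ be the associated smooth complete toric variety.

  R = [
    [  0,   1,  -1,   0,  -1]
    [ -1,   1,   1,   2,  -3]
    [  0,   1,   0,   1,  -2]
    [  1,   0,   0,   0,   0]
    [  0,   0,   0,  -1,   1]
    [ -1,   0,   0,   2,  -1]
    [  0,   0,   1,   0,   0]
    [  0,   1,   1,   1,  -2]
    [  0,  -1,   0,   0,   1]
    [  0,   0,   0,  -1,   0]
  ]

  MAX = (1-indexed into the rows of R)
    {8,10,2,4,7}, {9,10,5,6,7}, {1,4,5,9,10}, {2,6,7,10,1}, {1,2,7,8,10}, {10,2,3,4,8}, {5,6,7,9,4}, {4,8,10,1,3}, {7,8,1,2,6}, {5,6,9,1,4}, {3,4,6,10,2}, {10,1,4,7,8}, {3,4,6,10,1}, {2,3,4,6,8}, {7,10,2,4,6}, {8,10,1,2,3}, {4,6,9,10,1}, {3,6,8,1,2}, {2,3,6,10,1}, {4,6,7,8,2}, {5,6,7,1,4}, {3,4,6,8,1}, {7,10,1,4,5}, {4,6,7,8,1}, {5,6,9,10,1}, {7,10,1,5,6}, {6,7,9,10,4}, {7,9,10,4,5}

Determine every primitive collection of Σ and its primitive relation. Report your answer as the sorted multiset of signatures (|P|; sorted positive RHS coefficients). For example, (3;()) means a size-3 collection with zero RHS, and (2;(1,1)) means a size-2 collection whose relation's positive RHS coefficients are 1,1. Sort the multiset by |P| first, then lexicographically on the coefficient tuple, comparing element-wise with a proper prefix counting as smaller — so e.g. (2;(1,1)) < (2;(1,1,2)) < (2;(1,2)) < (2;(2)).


Minimal non-faces — 12 found among 10 rays, 28 max cones:

  P={3,7}:  v_{3} + v_{7} = v_{8}  →  sig = (2;(1))
  P={3,5}:  v_{3} + v_{5} = v_{1} + v_{7}  →  sig = (2;(1,1))
  P={3,9}:  v_{3} + v_{9} = v_{4} + v_{6} + v_{10}  →  sig = (2;(1,1,1))
  P={8,9}:  v_{8} + v_{9} = v_{4} + v_{6} + v_{7} + v_{10}  →  sig = (2;(1,1,1,1))
  P={2,5}:  v_{2} + v_{5} = v_{1} + v_{6} + 2·v_{7} + v_{10}  →  sig = (2;(1,1,1,2))
  P={2,9}:  v_{2} + v_{9} = v_{4} + 2·v_{6} + v_{7} + 2·v_{10}  →  sig = (2;(1,1,2,2))
  P={5,8}:  v_{5} + v_{8} = v_{1} + 2·v_{7}  →  sig = (2;(1,2))
  P={1,7,9}:  v_{1} + v_{7} + v_{9} = 0  →  sig = (3;())
  P={6,8,10}:  v_{6} + v_{8} + v_{10} = v_{2}  →  sig = (3;(1))
  P={1,2,4}:  v_{1} + v_{2} + v_{4} = 2·v_{3}  →  sig = (3;(2))
  P={4,5,6,10}:  v_{4} + v_{5} + v_{6} + v_{10} = 0  →  sig = (4;())
  P={1,4,6,7,10}:  v_{1} + v_{4} + v_{6} + v_{7} + v_{10} = v_{3}  →  sig = (5;(1))

so the primitive-relation signature multiset is
{ (2;(1)),  (2;(1,1)),  (2;(1,1,1)),  (2;(1,1,1,1)),  (2;(1,1,1,2)),  (2;(1,1,2,2)),  (2;(1,2)),  (3;()),  (3;(1)),  (3;(2)),  (4;()),  (5;(1)) }


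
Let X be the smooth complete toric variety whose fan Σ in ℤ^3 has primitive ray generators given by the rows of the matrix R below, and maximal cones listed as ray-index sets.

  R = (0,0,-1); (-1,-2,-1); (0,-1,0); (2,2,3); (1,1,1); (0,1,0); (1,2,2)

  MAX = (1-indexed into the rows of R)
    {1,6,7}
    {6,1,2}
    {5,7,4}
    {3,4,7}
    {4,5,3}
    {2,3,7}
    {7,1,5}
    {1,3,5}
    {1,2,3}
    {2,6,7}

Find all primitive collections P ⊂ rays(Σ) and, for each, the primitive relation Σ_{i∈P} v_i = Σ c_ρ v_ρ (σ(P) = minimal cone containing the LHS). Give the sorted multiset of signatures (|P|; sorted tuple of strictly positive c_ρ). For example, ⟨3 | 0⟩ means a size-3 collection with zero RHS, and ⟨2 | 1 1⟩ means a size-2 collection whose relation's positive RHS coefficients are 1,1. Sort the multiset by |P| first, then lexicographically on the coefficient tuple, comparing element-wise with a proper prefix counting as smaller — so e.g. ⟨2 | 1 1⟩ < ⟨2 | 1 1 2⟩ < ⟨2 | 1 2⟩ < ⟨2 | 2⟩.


Δ(Σ) — 7 vertices, 9 min non-faces:

  P = {3,6}:  v_{3} + v_{6} = 0  ⟹  sig = ⟨2 | 0⟩
  P = {2,5}:  v_{2} + v_{5} = v_{3}  ⟹  sig = ⟨2 | 1⟩
  P = {4,6}:  v_{4} + v_{6} = v_{5} + v_{7}  ⟹  sig = ⟨2 | 1 1⟩
  P = {5,6}:  v_{5} + v_{6} = v_{1} + v_{7}  ⟹  sig = ⟨2 | 1 1⟩
  P = {2,4}:  v_{2} + v_{4} = 2·v_{3} + v_{7}  ⟹  sig = ⟨2 | 1 2⟩
  P = {1,4}:  v_{1} + v_{4} = 2·v_{5}  ⟹  sig = ⟨2 | 2⟩
  P = {1,2,7}:  v_{1} + v_{2} + v_{7} = 0  ⟹  sig = ⟨3 | 0⟩
  P = {1,3,7}:  v_{1} + v_{3} + v_{7} = v_{5}  ⟹  sig = ⟨3 | 1⟩
  P = {3,5,7}:  v_{3} + v_{5} + v_{7} = v_{4}  ⟹  sig = ⟨3 | 1⟩

Hence PRS(X_Σ) =
{ ⟨2 | 0⟩,  ⟨2 | 1⟩,  ⟨2 | 1 1⟩ ×2,  ⟨2 | 1 2⟩,  ⟨2 | 2⟩,  ⟨3 | 0⟩,  ⟨3 | 1⟩ ×2 }


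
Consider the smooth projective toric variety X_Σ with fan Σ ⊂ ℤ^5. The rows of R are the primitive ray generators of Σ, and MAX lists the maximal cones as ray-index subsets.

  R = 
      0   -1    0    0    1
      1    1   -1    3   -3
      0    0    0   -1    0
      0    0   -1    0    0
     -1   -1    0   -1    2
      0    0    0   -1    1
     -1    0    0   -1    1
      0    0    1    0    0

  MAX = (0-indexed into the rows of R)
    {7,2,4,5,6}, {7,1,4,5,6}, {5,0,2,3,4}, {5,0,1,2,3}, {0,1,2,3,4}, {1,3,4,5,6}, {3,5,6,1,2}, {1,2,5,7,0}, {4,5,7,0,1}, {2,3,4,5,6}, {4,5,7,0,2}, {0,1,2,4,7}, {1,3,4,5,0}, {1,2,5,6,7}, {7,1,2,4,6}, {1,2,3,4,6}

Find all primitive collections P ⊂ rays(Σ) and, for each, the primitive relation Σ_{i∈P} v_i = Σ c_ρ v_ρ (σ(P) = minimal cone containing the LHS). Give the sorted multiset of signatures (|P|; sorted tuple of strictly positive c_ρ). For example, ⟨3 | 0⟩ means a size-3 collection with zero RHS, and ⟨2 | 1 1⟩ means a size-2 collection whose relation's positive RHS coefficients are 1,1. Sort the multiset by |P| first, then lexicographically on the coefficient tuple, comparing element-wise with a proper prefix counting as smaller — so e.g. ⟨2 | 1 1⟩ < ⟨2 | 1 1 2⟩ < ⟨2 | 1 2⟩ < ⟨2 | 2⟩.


Σ has 3 primitive collections:

  • {3,7}:  v_{3} + v_{7} = 0  so sig = ⟨2 | 0⟩
  • {0,6}:  v_{0} + v_{6} = v_{4}  so sig = ⟨2 | 1⟩
  • {1,2,4,5}:  v_{1} + v_{2} + v_{4} + v_{5} = v_{3}  so sig = ⟨4 | 1⟩

so the primitive-relation signature multiset is
    |P|=2: 2 collections, coeffs (), (1)
    |P|=4: 1 collection, coeffs (1)


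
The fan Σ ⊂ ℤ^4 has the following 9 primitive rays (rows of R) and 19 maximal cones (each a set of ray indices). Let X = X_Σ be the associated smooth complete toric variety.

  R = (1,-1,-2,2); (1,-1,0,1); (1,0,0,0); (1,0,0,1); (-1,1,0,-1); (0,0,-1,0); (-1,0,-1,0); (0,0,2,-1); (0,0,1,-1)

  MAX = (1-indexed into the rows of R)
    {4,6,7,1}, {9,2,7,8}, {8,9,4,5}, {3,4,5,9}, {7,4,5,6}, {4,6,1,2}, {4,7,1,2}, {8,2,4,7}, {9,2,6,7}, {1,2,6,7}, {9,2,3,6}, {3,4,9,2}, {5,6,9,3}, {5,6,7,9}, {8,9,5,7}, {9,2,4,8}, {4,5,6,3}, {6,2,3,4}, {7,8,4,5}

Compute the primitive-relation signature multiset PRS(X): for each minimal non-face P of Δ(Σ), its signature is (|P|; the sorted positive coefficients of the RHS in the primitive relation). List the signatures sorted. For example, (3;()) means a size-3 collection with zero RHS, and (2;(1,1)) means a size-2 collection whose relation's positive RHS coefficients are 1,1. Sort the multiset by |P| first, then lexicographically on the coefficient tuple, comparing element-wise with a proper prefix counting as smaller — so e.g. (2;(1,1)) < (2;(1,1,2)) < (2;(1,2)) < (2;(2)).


Primitive collections (11):

  P={2,5}:  v_{2} + v_{5} = 0  →  sig = (2;())
  P={1,8}:  v_{1} + v_{8} = v_{2}  →  sig = (2;(1))
  P={3,7}:  v_{3} + v_{7} = v_{6}  →  sig = (2;(1))
  P={6,8}:  v_{6} + v_{8} = v_{9}  →  sig = (2;(1))
  P={1,9}:  v_{1} + v_{9} = v_{2} + v_{6}  →  sig = (2;(1,1))
  P={1,5}:  v_{1} + v_{5} = v_{4} + v_{6} + v_{7}  →  sig = (2;(1,1,1))
  P={1,3}:  v_{1} + v_{3} = v_{2} + v_{4} + 2·v_{6}  →  sig = (2;(1,1,2))
  P={3,8}:  v_{3} + v_{8} = v_{4} + 2·v_{9}  →  sig = (2;(1,2))
  P={4,7,9}:  v_{4} + v_{7} + v_{9} = 0  →  sig = (3;())
  P={4,6,9}:  v_{4} + v_{6} + v_{9} = v_{3}  →  sig = (3;(1))
  P={2,4,6,7}:  v_{2} + v_{4} + v_{6} + v_{7} = v_{1}  →  sig = (4;(1))

Sorted signature multiset PRS(X):
    |P|=2: 8 collections, coeffs (), (1), (1), (1), (1,1), (1,1,1), (1,1,2), (1,2)
    |P|=3: 2 collections, coeffs (), (1)
    |P|=4: 1 collection, coeffs (1)


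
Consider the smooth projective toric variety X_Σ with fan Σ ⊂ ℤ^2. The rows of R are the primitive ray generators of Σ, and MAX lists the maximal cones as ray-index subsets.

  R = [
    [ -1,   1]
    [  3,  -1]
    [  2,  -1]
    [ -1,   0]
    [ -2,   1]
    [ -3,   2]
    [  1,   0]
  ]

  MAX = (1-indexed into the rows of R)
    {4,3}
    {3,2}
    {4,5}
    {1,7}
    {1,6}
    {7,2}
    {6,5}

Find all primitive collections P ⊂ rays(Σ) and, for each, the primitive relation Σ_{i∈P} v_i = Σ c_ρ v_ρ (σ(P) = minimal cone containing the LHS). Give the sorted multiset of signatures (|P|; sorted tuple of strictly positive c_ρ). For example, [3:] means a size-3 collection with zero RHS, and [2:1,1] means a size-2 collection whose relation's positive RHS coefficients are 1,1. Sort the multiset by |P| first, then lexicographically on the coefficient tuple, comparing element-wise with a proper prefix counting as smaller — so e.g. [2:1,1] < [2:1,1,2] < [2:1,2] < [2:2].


Primitive collections (14):

  P = {3,5}:  v_{3} + v_{5} = 0 — sig = [2:]
  P = {4,7}:  v_{4} + v_{7} = 0 — sig = [2:]
  P = {1,3}:  v_{1} + v_{3} = v_{7} — sig = [2:1]
  P = {1,4}:  v_{1} + v_{4} = v_{5} — sig = [2:1]
  P = {1,5}:  v_{1} + v_{5} = v_{6} — sig = [2:1]
  P = {2,4}:  v_{2} + v_{4} = v_{3} — sig = [2:1]
  P = {2,5}:  v_{2} + v_{5} = v_{7} — sig = [2:1]
  P = {3,6}:  v_{3} + v_{6} = v_{1} — sig = [2:1]
  P = {3,7}:  v_{3} + v_{7} = v_{2} — sig = [2:1]
  P = {5,7}:  v_{5} + v_{7} = v_{1} — sig = [2:1]
  P = {2,6}:  v_{2} + v_{6} = v_{1} + v_{7} — sig = [2:1,1]
  P = {1,2}:  v_{1} + v_{2} = 2·v_{7} — sig = [2:2]
  P = {4,6}:  v_{4} + v_{6} = 2·v_{5} — sig = [2:2]
  P = {6,7}:  v_{6} + v_{7} = 2·v_{1} — sig = [2:2]

Sorted signature multiset PRS(X):
{ [2:] ×2,  [2:1] ×8,  [2:1,1],  [2:2] ×3 }


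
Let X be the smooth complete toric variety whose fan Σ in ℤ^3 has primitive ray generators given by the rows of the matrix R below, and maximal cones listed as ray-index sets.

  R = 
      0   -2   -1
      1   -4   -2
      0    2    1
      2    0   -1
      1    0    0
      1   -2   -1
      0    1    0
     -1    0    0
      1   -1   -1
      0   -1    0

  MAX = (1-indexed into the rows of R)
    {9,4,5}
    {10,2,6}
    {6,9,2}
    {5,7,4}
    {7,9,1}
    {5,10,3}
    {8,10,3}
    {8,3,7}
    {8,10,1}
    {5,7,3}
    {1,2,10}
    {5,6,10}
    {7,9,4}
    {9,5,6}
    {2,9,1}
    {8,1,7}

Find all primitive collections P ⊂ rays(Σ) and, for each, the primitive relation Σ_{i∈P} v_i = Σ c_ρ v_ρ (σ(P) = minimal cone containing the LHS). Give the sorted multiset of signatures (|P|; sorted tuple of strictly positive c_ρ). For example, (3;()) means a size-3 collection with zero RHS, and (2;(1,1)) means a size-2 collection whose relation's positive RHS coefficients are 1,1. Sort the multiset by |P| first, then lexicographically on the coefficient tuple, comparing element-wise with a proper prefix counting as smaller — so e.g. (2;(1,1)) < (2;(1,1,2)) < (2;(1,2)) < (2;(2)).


Δ(Σ) — 10 vertices, 22 min non-faces:

  {1,3}:  v_{1} + v_{3} = 0  →  sig = (2;())
  {5,8}:  v_{5} + v_{8} = 0  →  sig = (2;())
  {7,10}:  v_{7} + v_{10} = 0  →  sig = (2;())
  {1,5}:  v_{1} + v_{5} = v_{6}  →  sig = (2;(1))
  {1,6}:  v_{1} + v_{6} = v_{2}  →  sig = (2;(1))
  {2,3}:  v_{2} + v_{3} = v_{6}  →  sig = (2;(1))
  {3,6}:  v_{3} + v_{6} = v_{5}  →  sig = (2;(1))
  {6,7}:  v_{6} + v_{7} = v_{9}  →  sig = (2;(1))
  {6,8}:  v_{6} + v_{8} = v_{1}  →  sig = (2;(1))
  {9,10}:  v_{9} + v_{10} = v_{6}  →  sig = (2;(1))
  {2,7}:  v_{2} + v_{7} = v_{1} + v_{9}  →  sig = (2;(1,1))
  {3,9}:  v_{3} + v_{9} = v_{5} + v_{7}  →  sig = (2;(1,1))
  {4,8}:  v_{4} + v_{8} = v_{7} + v_{9}  →  sig = (2;(1,1))
  {4,10}:  v_{4} + v_{10} = v_{5} + v_{9}  →  sig = (2;(1,1))
  {8,9}:  v_{8} + v_{9} = v_{1} + v_{7}  →  sig = (2;(1,1))
  {2,4}:  v_{2} + v_{4} = v_{6} + 2·v_{9}  →  sig = (2;(1,2))
  {4,6}:  v_{4} + v_{6} = v_{5} + 2·v_{9}  →  sig = (2;(1,2))
  {1,4}:  v_{1} + v_{4} = 2·v_{9}  →  sig = (2;(2))
  {2,5}:  v_{2} + v_{5} = 2·v_{6}  →  sig = (2;(2))
  {2,8}:  v_{2} + v_{8} = 2·v_{1}  →  sig = (2;(2))
  {3,4}:  v_{3} + v_{4} = 2·v_{5} + 2·v_{7}  →  sig = (2;(2,2))
  {5,7,9}:  v_{5} + v_{7} + v_{9} = v_{4}  →  sig = (3;(1))

Hence PRS(X_Σ) =
[(2;()), (2;()), (2;()), (2;(1)), (2;(1)), (2;(1)), (2;(1)), (2;(1)), (2;(1)), (2;(1)), (2;(1,1)), (2;(1,1)), (2;(1,1)), (2;(1,1)), (2;(1,1)), (2;(1,2)), (2;(1,2)), (2;(2)), (2;(2)), (2;(2)), (2;(2,2)), (3;(1))]


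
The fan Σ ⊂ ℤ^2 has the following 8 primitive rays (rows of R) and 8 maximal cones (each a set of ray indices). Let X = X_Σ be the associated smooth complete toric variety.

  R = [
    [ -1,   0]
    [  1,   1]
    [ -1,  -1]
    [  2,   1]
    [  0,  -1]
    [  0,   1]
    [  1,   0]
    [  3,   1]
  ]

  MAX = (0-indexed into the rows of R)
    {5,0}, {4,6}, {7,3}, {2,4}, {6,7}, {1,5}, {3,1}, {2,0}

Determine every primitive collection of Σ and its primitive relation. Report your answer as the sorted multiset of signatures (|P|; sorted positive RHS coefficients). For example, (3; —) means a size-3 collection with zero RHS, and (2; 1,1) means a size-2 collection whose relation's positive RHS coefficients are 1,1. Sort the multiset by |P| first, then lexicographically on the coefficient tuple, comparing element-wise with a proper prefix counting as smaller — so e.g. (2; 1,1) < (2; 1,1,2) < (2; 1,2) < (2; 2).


20 collections generate NE(X_Σ); each relation:

  {0,6}:  v_{0} + v_{6} = 0  ⇒ sig = (2; —)
  {1,2}:  v_{1} + v_{2} = 0  ⇒ sig = (2; —)
  {4,5}:  v_{4} + v_{5} = 0  ⇒ sig = (2; —)
  {0,1}:  v_{0} + v_{1} = v_{5}  ⇒ sig = (2; 1)
  {0,3}:  v_{0} + v_{3} = v_{1}  ⇒ sig = (2; 1)
  {0,4}:  v_{0} + v_{4} = v_{2}  ⇒ sig = (2; 1)
  {0,7}:  v_{0} + v_{7} = v_{3}  ⇒ sig = (2; 1)
  {1,4}:  v_{1} + v_{4} = v_{6}  ⇒ sig = (2; 1)
  {1,6}:  v_{1} + v_{6} = v_{3}  ⇒ sig = (2; 1)
  {2,3}:  v_{2} + v_{3} = v_{6}  ⇒ sig = (2; 1)
  {2,5}:  v_{2} + v_{5} = v_{0}  ⇒ sig = (2; 1)
  {2,6}:  v_{2} + v_{6} = v_{4}  ⇒ sig = (2; 1)
  {3,6}:  v_{3} + v_{6} = v_{7}  ⇒ sig = (2; 1)
  {5,6}:  v_{5} + v_{6} = v_{1}  ⇒ sig = (2; 1)
  {5,7}:  v_{5} + v_{7} = v_{1} + v_{3}  ⇒ sig = (2; 1,1)
  {1,7}:  v_{1} + v_{7} = 2·v_{3}  ⇒ sig = (2; 2)
  {2,7}:  v_{2} + v_{7} = 2·v_{6}  ⇒ sig = (2; 2)
  {3,4}:  v_{3} + v_{4} = 2·v_{6}  ⇒ sig = (2; 2)
  {3,5}:  v_{3} + v_{5} = 2·v_{1}  ⇒ sig = (2; 2)
  {4,7}:  v_{4} + v_{7} = 3·v_{6}  ⇒ sig = (2; 3)

Hence PRS(X_Σ) =
{ (2; —) ×3,  (2; 1) ×11,  (2; 1,1),  (2; 2) ×4,  (2; 3) }


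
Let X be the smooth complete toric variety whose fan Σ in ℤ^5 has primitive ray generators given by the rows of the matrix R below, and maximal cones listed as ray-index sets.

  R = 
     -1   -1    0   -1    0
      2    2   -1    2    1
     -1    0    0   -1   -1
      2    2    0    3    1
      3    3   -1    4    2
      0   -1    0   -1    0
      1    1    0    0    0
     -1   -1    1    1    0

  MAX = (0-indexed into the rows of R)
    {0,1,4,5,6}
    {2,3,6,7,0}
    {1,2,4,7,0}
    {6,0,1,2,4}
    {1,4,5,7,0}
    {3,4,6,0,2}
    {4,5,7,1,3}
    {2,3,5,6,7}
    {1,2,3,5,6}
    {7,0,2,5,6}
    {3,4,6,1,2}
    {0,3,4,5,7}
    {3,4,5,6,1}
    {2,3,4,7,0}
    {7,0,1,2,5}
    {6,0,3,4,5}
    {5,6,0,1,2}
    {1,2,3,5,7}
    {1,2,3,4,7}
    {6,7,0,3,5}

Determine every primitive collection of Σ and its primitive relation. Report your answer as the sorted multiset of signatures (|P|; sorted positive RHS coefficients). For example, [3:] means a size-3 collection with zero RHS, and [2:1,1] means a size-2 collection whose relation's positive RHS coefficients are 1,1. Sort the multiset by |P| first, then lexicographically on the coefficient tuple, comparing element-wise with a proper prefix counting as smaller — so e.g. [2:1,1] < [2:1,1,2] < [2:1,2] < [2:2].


Minimal non-faces — 5 found among 8 rays, 20 max cones:

  P={0,1,3}:  v_{0} + v_{1} + v_{3} = v_{4}  →  sig = [3:1]
  P={1,6,7}:  v_{1} + v_{6} + v_{7} = v_{3}  →  sig = [3:1]
  P={2,4,5}:  v_{2} + v_{4} + v_{5} = v_{1}  →  sig = [3:1]
  P={4,6,7}:  v_{4} + v_{6} + v_{7} = v_{0} + 2·v_{3}  →  sig = [3:1,2]
  P={0,2,3,5}:  v_{0} + v_{2} + v_{3} + v_{5} = 0  →  sig = [4:]

Sorted signature multiset PRS(X):
{ [3:1] ×3,  [3:1,2],  [4:] }


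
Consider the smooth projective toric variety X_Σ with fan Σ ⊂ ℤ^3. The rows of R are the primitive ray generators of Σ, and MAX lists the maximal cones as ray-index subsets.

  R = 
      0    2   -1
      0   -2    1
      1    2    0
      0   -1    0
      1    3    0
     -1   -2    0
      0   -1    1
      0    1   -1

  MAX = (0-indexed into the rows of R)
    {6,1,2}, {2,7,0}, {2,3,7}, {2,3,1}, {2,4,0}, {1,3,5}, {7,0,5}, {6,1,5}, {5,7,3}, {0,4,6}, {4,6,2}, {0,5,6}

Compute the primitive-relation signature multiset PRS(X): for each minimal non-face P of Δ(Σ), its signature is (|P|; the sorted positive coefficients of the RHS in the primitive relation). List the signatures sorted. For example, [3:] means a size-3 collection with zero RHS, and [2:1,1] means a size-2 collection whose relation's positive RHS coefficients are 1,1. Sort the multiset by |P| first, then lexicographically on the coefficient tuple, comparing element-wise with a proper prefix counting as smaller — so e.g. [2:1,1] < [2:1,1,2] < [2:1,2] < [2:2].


11 collections generate NE(X_Σ); each relation:

  {0,1}:  v_{0} + v_{1} = 0  ⟹  sig = [2:]
  {2,5}:  v_{2} + v_{5} = 0  ⟹  sig = [2:]
  {6,7}:  v_{6} + v_{7} = 0  ⟹  sig = [2:]
  {0,3}:  v_{0} + v_{3} = v_{7}  ⟹  sig = [2:1]
  {1,7}:  v_{1} + v_{7} = v_{3}  ⟹  sig = [2:1]
  {3,4}:  v_{3} + v_{4} = v_{2}  ⟹  sig = [2:1]
  {3,6}:  v_{3} + v_{6} = v_{1}  ⟹  sig = [2:1]
  {1,4}:  v_{1} + v_{4} = v_{2} + v_{6}  ⟹  sig = [2:1,1]
  {4,5}:  v_{4} + v_{5} = v_{0} + v_{6}  ⟹  sig = [2:1,1]
  {4,7}:  v_{4} + v_{7} = v_{0} + v_{2}  ⟹  sig = [2:1,1]
  {0,2,6}:  v_{0} + v_{2} + v_{6} = v_{4}  ⟹  sig = [3:1]

Sorted signature multiset PRS(X):
{ [2:] ×3,  [2:1] ×4,  [2:1,1] ×3,  [3:1] }


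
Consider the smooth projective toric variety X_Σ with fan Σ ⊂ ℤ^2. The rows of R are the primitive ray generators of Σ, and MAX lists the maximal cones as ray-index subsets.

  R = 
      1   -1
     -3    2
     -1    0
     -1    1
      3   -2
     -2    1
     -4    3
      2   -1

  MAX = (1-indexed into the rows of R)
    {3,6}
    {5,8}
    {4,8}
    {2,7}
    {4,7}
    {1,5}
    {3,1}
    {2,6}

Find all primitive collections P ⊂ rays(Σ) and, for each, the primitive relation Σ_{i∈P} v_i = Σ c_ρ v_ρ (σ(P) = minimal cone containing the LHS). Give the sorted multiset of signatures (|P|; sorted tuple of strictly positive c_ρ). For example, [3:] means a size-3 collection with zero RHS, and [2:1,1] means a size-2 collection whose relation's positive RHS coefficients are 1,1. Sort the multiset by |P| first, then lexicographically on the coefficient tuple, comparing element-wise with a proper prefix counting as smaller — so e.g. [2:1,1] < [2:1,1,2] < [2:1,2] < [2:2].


|primitive collections| = 20. Relations:

  {1,4}:  v_{1} + v_{4} = 0 ; sig = [2:]
  {2,5}:  v_{2} + v_{5} = 0 ; sig = [2:]
  {6,8}:  v_{6} + v_{8} = 0 ; sig = [2:]
  {1,2}:  v_{1} + v_{2} = v_{6} ; sig = [2:1]
  {1,6}:  v_{1} + v_{6} = v_{3} ; sig = [2:1]
  {1,7}:  v_{1} + v_{7} = v_{2} ; sig = [2:1]
  {1,8}:  v_{1} + v_{8} = v_{5} ; sig = [2:1]
  {2,4}:  v_{2} + v_{4} = v_{7} ; sig = [2:1]
  {2,8}:  v_{2} + v_{8} = v_{4} ; sig = [2:1]
  {3,4}:  v_{3} + v_{4} = v_{6} ; sig = [2:1]
  {3,8}:  v_{3} + v_{8} = v_{1} ; sig = [2:1]
  {4,5}:  v_{4} + v_{5} = v_{8} ; sig = [2:1]
  {4,6}:  v_{4} + v_{6} = v_{2} ; sig = [2:1]
  {5,6}:  v_{5} + v_{6} = v_{1} ; sig = [2:1]
  {5,7}:  v_{5} + v_{7} = v_{4} ; sig = [2:1]
  {3,7}:  v_{3} + v_{7} = v_{2} + v_{6} ; sig = [2:1,1]
  {2,3}:  v_{2} + v_{3} = 2·v_{6} ; sig = [2:2]
  {3,5}:  v_{3} + v_{5} = 2·v_{1} ; sig = [2:2]
  {6,7}:  v_{6} + v_{7} = 2·v_{2} ; sig = [2:2]
  {7,8}:  v_{7} + v_{8} = 2·v_{4} ; sig = [2:2]

Signatures (|P|; sorted positive RHS coefficients), sorted:
    |P|=2: 20 collections, coeffs (), (), (), (1), (1), (1), (1), (1), (1), (1), (1), (1), (1), (1), (1), (1,1), (2), (2), (2), (2)


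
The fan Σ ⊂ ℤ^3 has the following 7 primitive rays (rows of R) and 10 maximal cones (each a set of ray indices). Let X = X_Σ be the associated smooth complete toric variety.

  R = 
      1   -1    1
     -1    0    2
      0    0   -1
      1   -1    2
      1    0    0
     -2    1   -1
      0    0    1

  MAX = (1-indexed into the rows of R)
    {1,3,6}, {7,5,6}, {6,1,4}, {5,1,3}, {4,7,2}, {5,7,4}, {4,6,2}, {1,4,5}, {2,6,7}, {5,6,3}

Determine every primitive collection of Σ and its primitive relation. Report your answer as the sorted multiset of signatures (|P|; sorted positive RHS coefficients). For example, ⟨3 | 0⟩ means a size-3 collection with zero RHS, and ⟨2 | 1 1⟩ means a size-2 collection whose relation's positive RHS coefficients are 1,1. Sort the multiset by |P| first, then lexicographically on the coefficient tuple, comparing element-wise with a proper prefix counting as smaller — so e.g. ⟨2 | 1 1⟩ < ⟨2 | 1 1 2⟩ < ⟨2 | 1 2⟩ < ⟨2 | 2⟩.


9 collections generate NE(X_Σ); each relation:

  • {3,7}:  v_{3} + v_{7} = 0  ⟹  sig = ⟨2 | 0⟩
  • {1,7}:  v_{1} + v_{7} = v_{4}  ⟹  sig = ⟨2 | 1⟩
  • {3,4}:  v_{3} + v_{4} = v_{1}  ⟹  sig = ⟨2 | 1⟩
  • {2,3}:  v_{2} + v_{3} = v_{4} + v_{6}  ⟹  sig = ⟨2 | 1 1⟩
  • {1,2}:  v_{1} + v_{2} = 2·v_{4} + v_{6}  ⟹  sig = ⟨2 | 1 2⟩
  • {2,5}:  v_{2} + v_{5} = 2·v_{7}  ⟹  sig = ⟨2 | 2⟩
  • {1,5,6}:  v_{1} + v_{5} + v_{6} = 0  ⟹  sig = ⟨3 | 0⟩
  • {4,5,6}:  v_{4} + v_{5} + v_{6} = v_{7}  ⟹  sig = ⟨3 | 1⟩
  • {4,6,7}:  v_{4} + v_{6} + v_{7} = v_{2}  ⟹  sig = ⟨3 | 1⟩

Hence PRS(X_Σ) =
    ⟨2 | 0⟩
    ⟨2 | 1⟩
    ⟨2 | 1⟩
    ⟨2 | 1 1⟩
    ⟨2 | 1 2⟩
    ⟨2 | 2⟩
    ⟨3 | 0⟩
    ⟨3 | 1⟩
    ⟨3 | 1⟩
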